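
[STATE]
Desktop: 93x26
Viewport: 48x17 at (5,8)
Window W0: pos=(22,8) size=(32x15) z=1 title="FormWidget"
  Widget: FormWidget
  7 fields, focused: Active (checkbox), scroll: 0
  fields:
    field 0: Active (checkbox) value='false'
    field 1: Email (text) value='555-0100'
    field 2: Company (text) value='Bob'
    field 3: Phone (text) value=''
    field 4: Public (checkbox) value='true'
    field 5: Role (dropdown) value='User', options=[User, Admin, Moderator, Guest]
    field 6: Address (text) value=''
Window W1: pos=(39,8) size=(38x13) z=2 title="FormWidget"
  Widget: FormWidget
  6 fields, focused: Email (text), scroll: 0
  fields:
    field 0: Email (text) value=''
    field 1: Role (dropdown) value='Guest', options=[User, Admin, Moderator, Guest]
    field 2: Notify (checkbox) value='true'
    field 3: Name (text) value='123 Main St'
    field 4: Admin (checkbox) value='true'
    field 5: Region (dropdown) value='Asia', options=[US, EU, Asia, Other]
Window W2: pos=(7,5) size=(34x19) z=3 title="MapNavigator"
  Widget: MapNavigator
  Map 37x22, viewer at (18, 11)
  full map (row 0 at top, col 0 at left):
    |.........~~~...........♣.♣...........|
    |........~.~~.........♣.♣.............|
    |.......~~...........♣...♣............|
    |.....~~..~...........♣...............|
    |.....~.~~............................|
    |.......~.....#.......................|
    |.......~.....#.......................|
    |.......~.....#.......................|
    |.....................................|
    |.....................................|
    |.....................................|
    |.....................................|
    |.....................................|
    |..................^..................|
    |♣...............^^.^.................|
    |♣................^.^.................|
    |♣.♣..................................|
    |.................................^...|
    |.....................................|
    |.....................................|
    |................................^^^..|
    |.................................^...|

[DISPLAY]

  ┃...~.~~.........................┃━━━━━━━━━━━━
  ┃.....~.....#....................┃FormWidget  
  ┃.....~.....#....................┃────────────
  ┃.....~.....#....................┃ Email:     
  ┃................................┃ Role:      
  ┃................................┃ Notify:    
  ┃................................┃ Name:      
  ┃................@...............┃ Admin:     
  ┃................................┃ Region:    
  ┃................^...............┃            
  ┃..............^^.^..............┃            
  ┃...............^.^..............┃            
  ┃♣...............................┃━━━━━━━━━━━━
  ┃...............................^┃            
  ┃................................┃━━━━━━━━━━━━
  ┗━━━━━━━━━━━━━━━━━━━━━━━━━━━━━━━━┛            
                                                


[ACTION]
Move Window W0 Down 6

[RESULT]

  ┃...~.~~.........................┃━━━━━━━━━━━━
  ┃.....~.....#....................┃FormWidget  
  ┃.....~.....#....................┃────────────
  ┃.....~.....#....................┃ Email:     
  ┃................................┃ Role:      
  ┃................................┃ Notify:    
  ┃................................┃ Name:      
  ┃................@...............┃ Admin:     
  ┃................................┃ Region:    
  ┃................^...............┃            
  ┃..............^^.^..............┃            
  ┃...............^.^..............┃            
  ┃♣...............................┃━━━━━━━━━━━━
  ┃...............................^┃            
  ┃................................┃            
  ┗━━━━━━━━━━━━━━━━━━━━━━━━━━━━━━━━┛            
                 ┃                              


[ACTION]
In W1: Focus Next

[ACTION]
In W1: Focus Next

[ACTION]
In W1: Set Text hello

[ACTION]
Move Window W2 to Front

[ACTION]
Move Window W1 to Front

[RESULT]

  ┃...~.~~........................┏━━━━━━━━━━━━━
  ┃.....~.....#...................┃ FormWidget  
  ┃.....~.....#...................┠─────────────
  ┃.....~.....#...................┃  Email:     
  ┃...............................┃  Role:      
  ┃...............................┃> Notify:    
  ┃...............................┃  Name:      
  ┃................@..............┃  Admin:     
  ┃...............................┃  Region:    
  ┃................^..............┃             
  ┃..............^^.^.............┃             
  ┃...............^.^.............┃             
  ┃♣..............................┗━━━━━━━━━━━━━
  ┃...............................^┃            
  ┃................................┃            
  ┗━━━━━━━━━━━━━━━━━━━━━━━━━━━━━━━━┛            
                 ┃                              


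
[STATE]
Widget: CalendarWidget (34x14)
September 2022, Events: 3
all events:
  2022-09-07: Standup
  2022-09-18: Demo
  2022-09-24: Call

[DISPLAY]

          September 2022          
Mo Tu We Th Fr Sa Su              
          1  2  3  4              
 5  6  7*  8  9 10 11             
12 13 14 15 16 17 18*             
19 20 21 22 23 24* 25             
26 27 28 29 30                    
                                  
                                  
                                  
                                  
                                  
                                  
                                  


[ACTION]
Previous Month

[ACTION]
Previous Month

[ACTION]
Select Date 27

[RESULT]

            July 2022             
Mo Tu We Th Fr Sa Su              
             1  2  3              
 4  5  6  7  8  9 10              
11 12 13 14 15 16 17              
18 19 20 21 22 23 24              
25 26 [27] 28 29 30 31            
                                  
                                  
                                  
                                  
                                  
                                  
                                  


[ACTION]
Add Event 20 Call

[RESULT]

            July 2022             
Mo Tu We Th Fr Sa Su              
             1  2  3              
 4  5  6  7  8  9 10              
11 12 13 14 15 16 17              
18 19 20* 21 22 23 24             
25 26 [27] 28 29 30 31            
                                  
                                  
                                  
                                  
                                  
                                  
                                  


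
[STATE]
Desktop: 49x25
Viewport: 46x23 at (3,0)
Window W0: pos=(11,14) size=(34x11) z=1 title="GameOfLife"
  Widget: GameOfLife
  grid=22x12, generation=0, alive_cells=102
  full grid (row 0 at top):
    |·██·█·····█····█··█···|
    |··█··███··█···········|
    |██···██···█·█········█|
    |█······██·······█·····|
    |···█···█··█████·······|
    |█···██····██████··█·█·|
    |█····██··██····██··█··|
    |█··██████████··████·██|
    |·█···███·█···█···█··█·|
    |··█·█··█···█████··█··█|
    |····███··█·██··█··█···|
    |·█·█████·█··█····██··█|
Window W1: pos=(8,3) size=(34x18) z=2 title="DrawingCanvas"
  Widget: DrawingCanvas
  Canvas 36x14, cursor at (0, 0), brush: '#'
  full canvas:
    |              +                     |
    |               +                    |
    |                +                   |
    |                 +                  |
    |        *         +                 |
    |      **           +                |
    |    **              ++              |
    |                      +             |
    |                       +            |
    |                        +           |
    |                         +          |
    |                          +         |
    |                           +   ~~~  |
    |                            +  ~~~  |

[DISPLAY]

                                              
                                              
                                              
     ┏━━━━━━━━━━━━━━━━━━━━━━━━━━━━━━━━┓       
     ┃ DrawingCanvas                  ┃       
     ┠────────────────────────────────┨       
     ┃+             +                 ┃       
     ┃               +                ┃       
     ┃                +               ┃       
     ┃                 +              ┃       
     ┃        *         +             ┃       
     ┃      **           +            ┃       
     ┃    **              ++          ┃       
     ┃                      +         ┃       
     ┃                       +        ┃━━┓    
     ┃                        +       ┃  ┃    
     ┃                         +      ┃──┨    
     ┃                          +     ┃  ┃    
     ┃                           +   ~┃  ┃    
     ┃                            +  ~┃  ┃    
     ┗━━━━━━━━━━━━━━━━━━━━━━━━━━━━━━━━┛  ┃    
        ┃█····██··██····██··█··          ┃    
        ┃█··██████████··████·██          ┃    


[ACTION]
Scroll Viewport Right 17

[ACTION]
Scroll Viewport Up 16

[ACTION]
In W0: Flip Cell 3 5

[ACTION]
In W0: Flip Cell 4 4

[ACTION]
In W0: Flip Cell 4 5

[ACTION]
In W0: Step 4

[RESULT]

                                              
                                              
                                              
     ┏━━━━━━━━━━━━━━━━━━━━━━━━━━━━━━━━┓       
     ┃ DrawingCanvas                  ┃       
     ┠────────────────────────────────┨       
     ┃+             +                 ┃       
     ┃               +                ┃       
     ┃                +               ┃       
     ┃                 +              ┃       
     ┃        *         +             ┃       
     ┃      **           +            ┃       
     ┃    **              ++          ┃       
     ┃                      +         ┃       
     ┃                       +        ┃━━┓    
     ┃                        +       ┃  ┃    
     ┃                         +      ┃──┨    
     ┃                          +     ┃  ┃    
     ┃                           +   ~┃  ┃    
     ┃                            +  ~┃  ┃    
     ┗━━━━━━━━━━━━━━━━━━━━━━━━━━━━━━━━┛  ┃    
        ┃··█·················█·          ┃    
        ┃····················█·          ┃    


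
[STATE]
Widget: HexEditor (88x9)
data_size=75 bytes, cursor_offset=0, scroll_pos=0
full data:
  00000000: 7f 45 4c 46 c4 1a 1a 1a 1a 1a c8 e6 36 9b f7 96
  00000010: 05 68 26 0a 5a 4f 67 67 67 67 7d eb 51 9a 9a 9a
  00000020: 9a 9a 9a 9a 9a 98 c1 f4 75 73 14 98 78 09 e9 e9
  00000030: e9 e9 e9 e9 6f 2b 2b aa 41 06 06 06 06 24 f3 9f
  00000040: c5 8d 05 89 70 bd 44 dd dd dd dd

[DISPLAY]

00000000  7F 45 4c 46 c4 1a 1a 1a  1a 1a c8 e6 36 9b f7 96  |.ELF........6...|          
00000010  05 68 26 0a 5a 4f 67 67  67 67 7d eb 51 9a 9a 9a  |.h&.ZOgggg}.Q...|          
00000020  9a 9a 9a 9a 9a 98 c1 f4  75 73 14 98 78 09 e9 e9  |........us..x...|          
00000030  e9 e9 e9 e9 6f 2b 2b aa  41 06 06 06 06 24 f3 9f  |....o++.A....$..|          
00000040  c5 8d 05 89 70 bd 44 dd  dd dd dd                 |....p.D....     |          
                                                                                        
                                                                                        
                                                                                        
                                                                                        


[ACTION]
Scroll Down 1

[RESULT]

00000010  05 68 26 0a 5a 4f 67 67  67 67 7d eb 51 9a 9a 9a  |.h&.ZOgggg}.Q...|          
00000020  9a 9a 9a 9a 9a 98 c1 f4  75 73 14 98 78 09 e9 e9  |........us..x...|          
00000030  e9 e9 e9 e9 6f 2b 2b aa  41 06 06 06 06 24 f3 9f  |....o++.A....$..|          
00000040  c5 8d 05 89 70 bd 44 dd  dd dd dd                 |....p.D....     |          
                                                                                        
                                                                                        
                                                                                        
                                                                                        
                                                                                        


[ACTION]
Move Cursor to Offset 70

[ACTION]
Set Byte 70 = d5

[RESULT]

00000010  05 68 26 0a 5a 4f 67 67  67 67 7d eb 51 9a 9a 9a  |.h&.ZOgggg}.Q...|          
00000020  9a 9a 9a 9a 9a 98 c1 f4  75 73 14 98 78 09 e9 e9  |........us..x...|          
00000030  e9 e9 e9 e9 6f 2b 2b aa  41 06 06 06 06 24 f3 9f  |....o++.A....$..|          
00000040  c5 8d 05 89 70 bd D5 dd  dd dd dd                 |....p......     |          
                                                                                        
                                                                                        
                                                                                        
                                                                                        
                                                                                        


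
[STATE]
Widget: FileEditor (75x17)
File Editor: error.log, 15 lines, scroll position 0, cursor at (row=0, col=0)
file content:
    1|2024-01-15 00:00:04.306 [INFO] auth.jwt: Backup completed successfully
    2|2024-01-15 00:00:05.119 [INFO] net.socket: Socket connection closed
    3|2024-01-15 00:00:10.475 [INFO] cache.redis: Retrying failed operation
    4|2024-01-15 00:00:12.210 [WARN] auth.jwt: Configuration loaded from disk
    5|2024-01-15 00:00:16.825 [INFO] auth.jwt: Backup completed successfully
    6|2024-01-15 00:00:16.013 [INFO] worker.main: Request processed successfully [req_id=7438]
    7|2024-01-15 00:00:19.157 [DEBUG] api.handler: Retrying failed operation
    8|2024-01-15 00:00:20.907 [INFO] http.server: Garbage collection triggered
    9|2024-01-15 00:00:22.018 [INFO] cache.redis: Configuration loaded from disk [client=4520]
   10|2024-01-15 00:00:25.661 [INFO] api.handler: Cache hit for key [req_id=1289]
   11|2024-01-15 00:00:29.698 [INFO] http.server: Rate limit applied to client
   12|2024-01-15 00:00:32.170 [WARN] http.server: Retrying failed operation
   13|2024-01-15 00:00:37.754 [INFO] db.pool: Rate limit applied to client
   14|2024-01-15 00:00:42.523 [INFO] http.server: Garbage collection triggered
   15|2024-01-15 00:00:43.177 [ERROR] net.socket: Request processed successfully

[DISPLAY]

█024-01-15 00:00:04.306 [INFO] auth.jwt: Backup completed successfully    ▲
2024-01-15 00:00:05.119 [INFO] net.socket: Socket connection closed       █
2024-01-15 00:00:10.475 [INFO] cache.redis: Retrying failed operation     ░
2024-01-15 00:00:12.210 [WARN] auth.jwt: Configuration loaded from disk   ░
2024-01-15 00:00:16.825 [INFO] auth.jwt: Backup completed successfully    ░
2024-01-15 00:00:16.013 [INFO] worker.main: Request processed successfully░
2024-01-15 00:00:19.157 [DEBUG] api.handler: Retrying failed operation    ░
2024-01-15 00:00:20.907 [INFO] http.server: Garbage collection triggered  ░
2024-01-15 00:00:22.018 [INFO] cache.redis: Configuration loaded from disk░
2024-01-15 00:00:25.661 [INFO] api.handler: Cache hit for key [req_id=1289░
2024-01-15 00:00:29.698 [INFO] http.server: Rate limit applied to client  ░
2024-01-15 00:00:32.170 [WARN] http.server: Retrying failed operation     ░
2024-01-15 00:00:37.754 [INFO] db.pool: Rate limit applied to client      ░
2024-01-15 00:00:42.523 [INFO] http.server: Garbage collection triggered  ░
2024-01-15 00:00:43.177 [ERROR] net.socket: Request processed successfully░
                                                                          ░
                                                                          ▼


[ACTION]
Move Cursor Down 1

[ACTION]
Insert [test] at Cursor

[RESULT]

2024-01-15 00:00:04.306 [INFO] auth.jwt: Backup completed successfully    ▲
test█024-01-15 00:00:05.119 [INFO] net.socket: Socket connection closed   █
2024-01-15 00:00:10.475 [INFO] cache.redis: Retrying failed operation     ░
2024-01-15 00:00:12.210 [WARN] auth.jwt: Configuration loaded from disk   ░
2024-01-15 00:00:16.825 [INFO] auth.jwt: Backup completed successfully    ░
2024-01-15 00:00:16.013 [INFO] worker.main: Request processed successfully░
2024-01-15 00:00:19.157 [DEBUG] api.handler: Retrying failed operation    ░
2024-01-15 00:00:20.907 [INFO] http.server: Garbage collection triggered  ░
2024-01-15 00:00:22.018 [INFO] cache.redis: Configuration loaded from disk░
2024-01-15 00:00:25.661 [INFO] api.handler: Cache hit for key [req_id=1289░
2024-01-15 00:00:29.698 [INFO] http.server: Rate limit applied to client  ░
2024-01-15 00:00:32.170 [WARN] http.server: Retrying failed operation     ░
2024-01-15 00:00:37.754 [INFO] db.pool: Rate limit applied to client      ░
2024-01-15 00:00:42.523 [INFO] http.server: Garbage collection triggered  ░
2024-01-15 00:00:43.177 [ERROR] net.socket: Request processed successfully░
                                                                          ░
                                                                          ▼


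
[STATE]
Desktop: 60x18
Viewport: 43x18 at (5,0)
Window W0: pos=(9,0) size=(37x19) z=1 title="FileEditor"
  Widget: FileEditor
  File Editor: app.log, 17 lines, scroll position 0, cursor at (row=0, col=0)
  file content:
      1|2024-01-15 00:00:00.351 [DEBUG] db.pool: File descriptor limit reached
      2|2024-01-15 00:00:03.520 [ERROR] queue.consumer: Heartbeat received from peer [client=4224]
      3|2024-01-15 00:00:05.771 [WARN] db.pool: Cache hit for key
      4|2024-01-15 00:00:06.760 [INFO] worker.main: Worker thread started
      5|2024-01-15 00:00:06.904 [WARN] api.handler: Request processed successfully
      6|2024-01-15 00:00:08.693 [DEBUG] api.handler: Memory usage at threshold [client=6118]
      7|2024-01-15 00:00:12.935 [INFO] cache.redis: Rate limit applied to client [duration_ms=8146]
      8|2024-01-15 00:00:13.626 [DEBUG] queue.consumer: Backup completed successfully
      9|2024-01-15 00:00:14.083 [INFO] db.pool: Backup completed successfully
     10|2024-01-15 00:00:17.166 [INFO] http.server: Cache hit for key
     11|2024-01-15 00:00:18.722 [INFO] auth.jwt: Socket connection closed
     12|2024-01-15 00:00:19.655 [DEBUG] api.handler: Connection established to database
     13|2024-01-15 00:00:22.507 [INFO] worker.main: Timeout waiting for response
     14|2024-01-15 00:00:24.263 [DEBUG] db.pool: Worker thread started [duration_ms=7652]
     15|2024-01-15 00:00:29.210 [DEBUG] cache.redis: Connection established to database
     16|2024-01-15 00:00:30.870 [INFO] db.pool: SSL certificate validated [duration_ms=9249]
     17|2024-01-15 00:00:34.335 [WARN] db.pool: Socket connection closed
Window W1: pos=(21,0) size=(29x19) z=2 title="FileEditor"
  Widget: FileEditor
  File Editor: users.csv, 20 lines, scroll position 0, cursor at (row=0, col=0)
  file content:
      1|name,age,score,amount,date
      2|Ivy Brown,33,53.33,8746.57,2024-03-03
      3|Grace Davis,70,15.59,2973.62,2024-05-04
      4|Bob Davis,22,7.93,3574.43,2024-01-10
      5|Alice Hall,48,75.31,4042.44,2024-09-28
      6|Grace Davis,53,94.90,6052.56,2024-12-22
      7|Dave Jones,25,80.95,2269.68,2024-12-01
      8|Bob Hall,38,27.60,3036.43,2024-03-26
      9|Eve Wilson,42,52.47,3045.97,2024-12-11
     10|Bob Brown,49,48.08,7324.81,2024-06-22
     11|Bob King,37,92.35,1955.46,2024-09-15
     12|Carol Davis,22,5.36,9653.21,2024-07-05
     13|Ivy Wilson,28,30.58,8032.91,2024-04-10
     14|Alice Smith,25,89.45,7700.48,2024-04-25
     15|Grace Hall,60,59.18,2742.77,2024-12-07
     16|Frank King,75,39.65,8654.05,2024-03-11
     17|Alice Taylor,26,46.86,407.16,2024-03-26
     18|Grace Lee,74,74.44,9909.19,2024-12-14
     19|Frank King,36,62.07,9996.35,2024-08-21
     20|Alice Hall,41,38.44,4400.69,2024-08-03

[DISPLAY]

    ┏━━━━━━━━━━━┏━━━━━━━━━━━━━━━━━━━━━━━━━━
    ┃ FileEditor┃ FileEditor               
    ┠───────────┠──────────────────────────
    ┃█024-01-15 ┃█ame,age,score,amount,date
    ┃2024-01-15 ┃Ivy Brown,33,53.33,8746.57
    ┃2024-01-15 ┃Grace Davis,70,15.59,2973.
    ┃2024-01-15 ┃Bob Davis,22,7.93,3574.43,
    ┃2024-01-15 ┃Alice Hall,48,75.31,4042.4
    ┃2024-01-15 ┃Grace Davis,53,94.90,6052.
    ┃2024-01-15 ┃Dave Jones,25,80.95,2269.6
    ┃2024-01-15 ┃Bob Hall,38,27.60,3036.43,
    ┃2024-01-15 ┃Eve Wilson,42,52.47,3045.9
    ┃2024-01-15 ┃Bob Brown,49,48.08,7324.81
    ┃2024-01-15 ┃Bob King,37,92.35,1955.46,
    ┃2024-01-15 ┃Carol Davis,22,5.36,9653.2
    ┃2024-01-15 ┃Ivy Wilson,28,30.58,8032.9
    ┃2024-01-15 ┃Alice Smith,25,89.45,7700.
    ┃2024-01-15 ┃Grace Hall,60,59.18,2742.7


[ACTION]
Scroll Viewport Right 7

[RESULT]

━━━━━━━━━┏━━━━━━━━━━━━━━━━━━━━━━━━━━━┓     
ileEditor┃ FileEditor                ┃     
─────────┠───────────────────────────┨     
24-01-15 ┃█ame,age,score,amount,date▲┃     
24-01-15 ┃Ivy Brown,33,53.33,8746.57█┃     
24-01-15 ┃Grace Davis,70,15.59,2973.░┃     
24-01-15 ┃Bob Davis,22,7.93,3574.43,░┃     
24-01-15 ┃Alice Hall,48,75.31,4042.4░┃     
24-01-15 ┃Grace Davis,53,94.90,6052.░┃     
24-01-15 ┃Dave Jones,25,80.95,2269.6░┃     
24-01-15 ┃Bob Hall,38,27.60,3036.43,░┃     
24-01-15 ┃Eve Wilson,42,52.47,3045.9░┃     
24-01-15 ┃Bob Brown,49,48.08,7324.81░┃     
24-01-15 ┃Bob King,37,92.35,1955.46,░┃     
24-01-15 ┃Carol Davis,22,5.36,9653.2░┃     
24-01-15 ┃Ivy Wilson,28,30.58,8032.9░┃     
24-01-15 ┃Alice Smith,25,89.45,7700.░┃     
24-01-15 ┃Grace Hall,60,59.18,2742.7▼┃     


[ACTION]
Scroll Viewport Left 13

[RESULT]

         ┏━━━━━━━━━━━┏━━━━━━━━━━━━━━━━━━━━━
         ┃ FileEditor┃ FileEditor          
         ┠───────────┠─────────────────────
         ┃█024-01-15 ┃█ame,age,score,amount
         ┃2024-01-15 ┃Ivy Brown,33,53.33,87
         ┃2024-01-15 ┃Grace Davis,70,15.59,
         ┃2024-01-15 ┃Bob Davis,22,7.93,357
         ┃2024-01-15 ┃Alice Hall,48,75.31,4
         ┃2024-01-15 ┃Grace Davis,53,94.90,
         ┃2024-01-15 ┃Dave Jones,25,80.95,2
         ┃2024-01-15 ┃Bob Hall,38,27.60,303
         ┃2024-01-15 ┃Eve Wilson,42,52.47,3
         ┃2024-01-15 ┃Bob Brown,49,48.08,73
         ┃2024-01-15 ┃Bob King,37,92.35,195
         ┃2024-01-15 ┃Carol Davis,22,5.36,9
         ┃2024-01-15 ┃Ivy Wilson,28,30.58,8
         ┃2024-01-15 ┃Alice Smith,25,89.45,
         ┃2024-01-15 ┃Grace Hall,60,59.18,2


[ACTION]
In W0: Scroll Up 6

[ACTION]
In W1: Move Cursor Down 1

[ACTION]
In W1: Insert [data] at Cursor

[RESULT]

         ┏━━━━━━━━━━━┏━━━━━━━━━━━━━━━━━━━━━
         ┃ FileEditor┃ FileEditor          
         ┠───────────┠─────────────────────
         ┃█024-01-15 ┃name,age,score,amount
         ┃2024-01-15 ┃data█vy Brown,33,53.3
         ┃2024-01-15 ┃Grace Davis,70,15.59,
         ┃2024-01-15 ┃Bob Davis,22,7.93,357
         ┃2024-01-15 ┃Alice Hall,48,75.31,4
         ┃2024-01-15 ┃Grace Davis,53,94.90,
         ┃2024-01-15 ┃Dave Jones,25,80.95,2
         ┃2024-01-15 ┃Bob Hall,38,27.60,303
         ┃2024-01-15 ┃Eve Wilson,42,52.47,3
         ┃2024-01-15 ┃Bob Brown,49,48.08,73
         ┃2024-01-15 ┃Bob King,37,92.35,195
         ┃2024-01-15 ┃Carol Davis,22,5.36,9
         ┃2024-01-15 ┃Ivy Wilson,28,30.58,8
         ┃2024-01-15 ┃Alice Smith,25,89.45,
         ┃2024-01-15 ┃Grace Hall,60,59.18,2


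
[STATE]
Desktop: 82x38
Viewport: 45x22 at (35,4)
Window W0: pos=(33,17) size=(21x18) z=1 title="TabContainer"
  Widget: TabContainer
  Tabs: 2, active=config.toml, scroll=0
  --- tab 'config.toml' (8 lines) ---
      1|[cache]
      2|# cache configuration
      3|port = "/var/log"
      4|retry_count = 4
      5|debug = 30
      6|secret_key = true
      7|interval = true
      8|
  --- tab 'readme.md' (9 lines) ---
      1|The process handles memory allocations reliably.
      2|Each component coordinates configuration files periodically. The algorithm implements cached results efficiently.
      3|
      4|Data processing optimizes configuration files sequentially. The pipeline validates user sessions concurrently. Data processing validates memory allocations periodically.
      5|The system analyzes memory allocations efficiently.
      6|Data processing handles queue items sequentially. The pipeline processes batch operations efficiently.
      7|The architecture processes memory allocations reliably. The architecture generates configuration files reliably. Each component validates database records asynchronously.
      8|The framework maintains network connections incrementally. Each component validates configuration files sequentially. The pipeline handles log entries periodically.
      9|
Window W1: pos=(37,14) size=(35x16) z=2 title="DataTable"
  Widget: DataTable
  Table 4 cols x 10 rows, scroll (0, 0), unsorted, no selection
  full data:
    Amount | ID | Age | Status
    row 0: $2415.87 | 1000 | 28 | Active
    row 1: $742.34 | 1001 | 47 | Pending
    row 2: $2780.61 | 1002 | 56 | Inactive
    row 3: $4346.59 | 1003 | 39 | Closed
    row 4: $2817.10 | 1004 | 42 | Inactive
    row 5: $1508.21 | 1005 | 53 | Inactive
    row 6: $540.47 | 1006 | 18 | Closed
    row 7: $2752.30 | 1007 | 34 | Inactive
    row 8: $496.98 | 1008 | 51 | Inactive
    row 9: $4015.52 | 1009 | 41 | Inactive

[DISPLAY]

                                             
                                             
                                             
                                             
                                             
                                             
                                             
                                             
                                             
                                             
  ┏━━━━━━━━━━━━━━━━━━━━━━━━━━━━━━━━━┓        
  ┃ DataTable                       ┃        
  ┠─────────────────────────────────┨        
━━┃Amount  │ID  │Age│Status         ┃        
Ta┃────────┼────┼───┼────────       ┃        
──┃$2415.87│1000│28 │Active         ┃        
co┃$742.34 │1001│47 │Pending        ┃        
──┃$2780.61│1002│56 │Inactive       ┃        
ca┃$4346.59│1003│39 │Closed         ┃        
 c┃$2817.10│1004│42 │Inactive       ┃        
or┃$1508.21│1005│53 │Inactive       ┃        
et┃$540.47 │1006│18 │Closed         ┃        


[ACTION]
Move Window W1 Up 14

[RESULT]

  ┃────────┼────┼───┼────────       ┃        
  ┃$2415.87│1000│28 │Active         ┃        
  ┃$742.34 │1001│47 │Pending        ┃        
  ┃$2780.61│1002│56 │Inactive       ┃        
  ┃$4346.59│1003│39 │Closed         ┃        
  ┃$2817.10│1004│42 │Inactive       ┃        
  ┃$1508.21│1005│53 │Inactive       ┃        
  ┃$540.47 │1006│18 │Closed         ┃        
  ┃$2752.30│1007│34 │Inactive       ┃        
  ┃$496.98 │1008│51 │Inactive       ┃        
  ┃$4015.52│1009│41 │Inactive       ┃        
  ┗━━━━━━━━━━━━━━━━━━━━━━━━━━━━━━━━━┛        
                                             
━━━━━━━━━━━━━━━━━━┓                          
TabContainer      ┃                          
──────────────────┨                          
config.toml]│ read┃                          
──────────────────┃                          
cache]            ┃                          
 cache configurati┃                          
ort = "/var/log"  ┃                          
etry_count = 4    ┃                          


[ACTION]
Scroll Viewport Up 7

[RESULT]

  ┏━━━━━━━━━━━━━━━━━━━━━━━━━━━━━━━━━┓        
  ┃ DataTable                       ┃        
  ┠─────────────────────────────────┨        
  ┃Amount  │ID  │Age│Status         ┃        
  ┃────────┼────┼───┼────────       ┃        
  ┃$2415.87│1000│28 │Active         ┃        
  ┃$742.34 │1001│47 │Pending        ┃        
  ┃$2780.61│1002│56 │Inactive       ┃        
  ┃$4346.59│1003│39 │Closed         ┃        
  ┃$2817.10│1004│42 │Inactive       ┃        
  ┃$1508.21│1005│53 │Inactive       ┃        
  ┃$540.47 │1006│18 │Closed         ┃        
  ┃$2752.30│1007│34 │Inactive       ┃        
  ┃$496.98 │1008│51 │Inactive       ┃        
  ┃$4015.52│1009│41 │Inactive       ┃        
  ┗━━━━━━━━━━━━━━━━━━━━━━━━━━━━━━━━━┛        
                                             
━━━━━━━━━━━━━━━━━━┓                          
TabContainer      ┃                          
──────────────────┨                          
config.toml]│ read┃                          
──────────────────┃                          


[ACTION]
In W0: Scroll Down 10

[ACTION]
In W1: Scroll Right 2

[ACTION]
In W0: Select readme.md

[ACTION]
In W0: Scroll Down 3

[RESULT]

  ┏━━━━━━━━━━━━━━━━━━━━━━━━━━━━━━━━━┓        
  ┃ DataTable                       ┃        
  ┠─────────────────────────────────┨        
  ┃Amount  │ID  │Age│Status         ┃        
  ┃────────┼────┼───┼────────       ┃        
  ┃$2415.87│1000│28 │Active         ┃        
  ┃$742.34 │1001│47 │Pending        ┃        
  ┃$2780.61│1002│56 │Inactive       ┃        
  ┃$4346.59│1003│39 │Closed         ┃        
  ┃$2817.10│1004│42 │Inactive       ┃        
  ┃$1508.21│1005│53 │Inactive       ┃        
  ┃$540.47 │1006│18 │Closed         ┃        
  ┃$2752.30│1007│34 │Inactive       ┃        
  ┃$496.98 │1008│51 │Inactive       ┃        
  ┃$4015.52│1009│41 │Inactive       ┃        
  ┗━━━━━━━━━━━━━━━━━━━━━━━━━━━━━━━━━┛        
                                             
━━━━━━━━━━━━━━━━━━┓                          
TabContainer      ┃                          
──────────────────┨                          
config.toml │[read┃                          
──────────────────┃                          


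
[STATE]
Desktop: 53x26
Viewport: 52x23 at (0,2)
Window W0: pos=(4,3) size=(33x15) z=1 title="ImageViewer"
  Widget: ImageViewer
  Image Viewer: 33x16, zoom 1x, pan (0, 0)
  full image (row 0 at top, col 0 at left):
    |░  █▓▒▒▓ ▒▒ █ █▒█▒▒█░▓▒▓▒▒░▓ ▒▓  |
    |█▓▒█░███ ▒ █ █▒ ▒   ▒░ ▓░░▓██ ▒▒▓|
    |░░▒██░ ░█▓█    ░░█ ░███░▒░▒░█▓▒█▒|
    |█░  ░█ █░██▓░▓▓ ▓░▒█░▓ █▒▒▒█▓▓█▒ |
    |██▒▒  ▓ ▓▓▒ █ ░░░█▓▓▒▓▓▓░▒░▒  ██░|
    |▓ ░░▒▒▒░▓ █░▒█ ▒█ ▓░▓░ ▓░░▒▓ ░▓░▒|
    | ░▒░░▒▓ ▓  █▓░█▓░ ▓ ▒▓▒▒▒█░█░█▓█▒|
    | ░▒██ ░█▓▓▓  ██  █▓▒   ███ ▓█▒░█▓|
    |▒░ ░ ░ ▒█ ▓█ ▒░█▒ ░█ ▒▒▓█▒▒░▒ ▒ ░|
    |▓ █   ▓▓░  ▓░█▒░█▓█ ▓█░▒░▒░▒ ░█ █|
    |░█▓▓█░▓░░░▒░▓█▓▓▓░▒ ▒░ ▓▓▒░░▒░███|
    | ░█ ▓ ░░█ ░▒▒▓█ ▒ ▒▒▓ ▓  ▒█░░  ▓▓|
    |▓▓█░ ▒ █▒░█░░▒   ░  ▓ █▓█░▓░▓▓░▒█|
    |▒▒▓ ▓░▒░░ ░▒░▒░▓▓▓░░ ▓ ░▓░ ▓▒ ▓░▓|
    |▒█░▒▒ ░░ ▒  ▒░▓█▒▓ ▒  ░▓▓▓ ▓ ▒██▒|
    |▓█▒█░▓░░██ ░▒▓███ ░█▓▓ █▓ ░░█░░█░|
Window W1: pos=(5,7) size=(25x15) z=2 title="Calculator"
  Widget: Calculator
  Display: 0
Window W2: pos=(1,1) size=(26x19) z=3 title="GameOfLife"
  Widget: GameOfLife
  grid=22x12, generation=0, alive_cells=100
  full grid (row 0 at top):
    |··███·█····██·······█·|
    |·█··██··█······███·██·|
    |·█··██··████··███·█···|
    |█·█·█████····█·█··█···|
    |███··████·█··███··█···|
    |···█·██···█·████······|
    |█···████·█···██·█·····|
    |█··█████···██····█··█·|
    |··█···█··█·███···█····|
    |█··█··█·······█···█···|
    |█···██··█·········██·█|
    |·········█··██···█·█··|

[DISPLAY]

 ┃ GameOfLife             ┃                         
 ┠────────────────────────┨━━━━━━━━━┓               
 ┃Gen: 0                  ┃         ┃               
 ┃··███·█····██·······█·  ┃─────────┨               
 ┃·█··██··█······███·██·  ┃▒▓▒▒░▓ ▒▓┃               
 ┃·█··██··████··███·█···  ┃━━┓░▓██ ▒┃               
 ┃█·█·█████····█·█··█···  ┃  ┃░▒░█▓▒┃               
 ┃███··████·█··███··█···  ┃──┨▒▒█▓▓█┃               
 ┃···█·██···█·████······  ┃ 0┃▒░▒  █┃               
 ┃█···████·█···██·█·····  ┃  ┃░▒▓ ░▓┃               
 ┃█··█████···██····█··█·  ┃  ┃█░█░█▓┃               
 ┃··█···█··█·███···█····  ┃  ┃█ ▓█▒░┃               
 ┃█··█··█·······█···█···  ┃  ┃▒▒░▒ ▒┃               
 ┃█···██··█·········██·█  ┃  ┃▒░▒ ░█┃               
 ┃·········█··██···█·█··  ┃  ┃▒░░▒░█┃               
 ┃                        ┃  ┃━━━━━━┛               
 ┃                        ┃  ┃                      
 ┗━━━━━━━━━━━━━━━━━━━━━━━━┛  ┃                      
     ┃│ C │ MC│ MR│ M+│      ┃                      
     ┗━━━━━━━━━━━━━━━━━━━━━━━┛                      
                                                    
                                                    
                                                    


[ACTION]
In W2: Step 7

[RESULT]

 ┃ GameOfLife             ┃                         
 ┠────────────────────────┨━━━━━━━━━┓               
 ┃Gen: 7                  ┃         ┃               
 ┃·█·█··············██··  ┃─────────┨               
 ┃·█·····█··········██·█  ┃▒▓▒▒░▓ ▒▓┃               
 ┃█···█·███···█····████·  ┃━━┓░▓██ ▒┃               
 ┃██·██···█··█·█··██····  ┃  ┃░▒░█▓▒┃               
 ┃█··········█·█··██····  ┃──┨▒▒█▓▓█┃               
 ┃·█·█·············█····  ┃ 0┃▒░▒  █┃               
 ┃·█······██············  ┃  ┃░▒▓ ░▓┃               
 ┃··█··█····█···········  ┃  ┃█░█░█▓┃               
 ┃······█·██····█·······  ┃  ┃█ ▓█▒░┃               
 ┃·█····█···█···········  ┃  ┃▒▒░▒ ▒┃               
 ┃·█·█·██·······██·██···  ┃  ┃▒░▒ ░█┃               
 ┃················███···  ┃  ┃▒░░▒░█┃               
 ┃                        ┃  ┃━━━━━━┛               
 ┃                        ┃  ┃                      
 ┗━━━━━━━━━━━━━━━━━━━━━━━━┛  ┃                      
     ┃│ C │ MC│ MR│ M+│      ┃                      
     ┗━━━━━━━━━━━━━━━━━━━━━━━┛                      
                                                    
                                                    
                                                    


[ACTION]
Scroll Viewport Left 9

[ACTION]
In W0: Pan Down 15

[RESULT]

 ┃ GameOfLife             ┃                         
 ┠────────────────────────┨━━━━━━━━━┓               
 ┃Gen: 7                  ┃         ┃               
 ┃·█·█··············██··  ┃─────────┨               
 ┃·█·····█··········██·█  ┃ █▓ ░░█░░┃               
 ┃█···█·███···█····████·  ┃━━┓      ┃               
 ┃██·██···█··█·█··██····  ┃  ┃      ┃               
 ┃█··········█·█··██····  ┃──┨      ┃               
 ┃·█·█·············█····  ┃ 0┃      ┃               
 ┃·█······██············  ┃  ┃      ┃               
 ┃··█··█····█···········  ┃  ┃      ┃               
 ┃······█·██····█·······  ┃  ┃      ┃               
 ┃·█····█···█···········  ┃  ┃      ┃               
 ┃·█·█·██·······██·██···  ┃  ┃      ┃               
 ┃················███···  ┃  ┃      ┃               
 ┃                        ┃  ┃━━━━━━┛               
 ┃                        ┃  ┃                      
 ┗━━━━━━━━━━━━━━━━━━━━━━━━┛  ┃                      
     ┃│ C │ MC│ MR│ M+│      ┃                      
     ┗━━━━━━━━━━━━━━━━━━━━━━━┛                      
                                                    
                                                    
                                                    


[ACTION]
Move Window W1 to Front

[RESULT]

 ┃ GameOfLife             ┃                         
 ┠────────────────────────┨━━━━━━━━━┓               
 ┃Gen: 7                  ┃         ┃               
 ┃·█·█··············██··  ┃─────────┨               
 ┃·█·····█··········██·█  ┃ █▓ ░░█░░┃               
 ┃█··┏━━━━━━━━━━━━━━━━━━━━━━━┓      ┃               
 ┃██·┃ Calculator            ┃      ┃               
 ┃█··┠───────────────────────┨      ┃               
 ┃·█·┃                      0┃      ┃               
 ┃·█·┃┌───┬───┬───┬───┐      ┃      ┃               
 ┃··█┃│ 7 │ 8 │ 9 │ ÷ │      ┃      ┃               
 ┃···┃├───┼───┼───┼───┤      ┃      ┃               
 ┃·█·┃│ 4 │ 5 │ 6 │ × │      ┃      ┃               
 ┃·█·┃├───┼───┼───┼───┤      ┃      ┃               
 ┃···┃│ 1 │ 2 │ 3 │ - │      ┃      ┃               
 ┃   ┃├───┼───┼───┼───┤      ┃━━━━━━┛               
 ┃   ┃│ 0 │ . │ = │ + │      ┃                      
 ┗━━━┃├───┼───┼───┼───┤      ┃                      
     ┃│ C │ MC│ MR│ M+│      ┃                      
     ┗━━━━━━━━━━━━━━━━━━━━━━━┛                      
                                                    
                                                    
                                                    


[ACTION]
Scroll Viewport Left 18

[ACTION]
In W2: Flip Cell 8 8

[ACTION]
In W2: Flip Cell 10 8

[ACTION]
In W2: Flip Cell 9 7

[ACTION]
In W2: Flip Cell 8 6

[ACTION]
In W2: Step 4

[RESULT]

 ┃ GameOfLife             ┃                         
 ┠────────────────────────┨━━━━━━━━━┓               
 ┃Gen: 11                 ┃         ┃               
 ┃········█·············  ┃─────────┨               
 ┃······█··█············  ┃ █▓ ░░█░░┃               
 ┃···┏━━━━━━━━━━━━━━━━━━━━━━━┓      ┃               
 ┃···┃ Calculator            ┃      ┃               
 ┃·██┠───────────────────────┨      ┃               
 ┃█··┃                      0┃      ┃               
 ┃█··┃┌───┬───┬───┬───┐      ┃      ┃               
 ┃·██┃│ 7 │ 8 │ 9 │ ÷ │      ┃      ┃               
 ┃···┃├───┼───┼───┼───┤      ┃      ┃               
 ┃···┃│ 4 │ 5 │ 6 │ × │      ┃      ┃               
 ┃···┃├───┼───┼───┼───┤      ┃      ┃               
 ┃···┃│ 1 │ 2 │ 3 │ - │      ┃      ┃               
 ┃   ┃├───┼───┼───┼───┤      ┃━━━━━━┛               
 ┃   ┃│ 0 │ . │ = │ + │      ┃                      
 ┗━━━┃├───┼───┼───┼───┤      ┃                      
     ┃│ C │ MC│ MR│ M+│      ┃                      
     ┗━━━━━━━━━━━━━━━━━━━━━━━┛                      
                                                    
                                                    
                                                    
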